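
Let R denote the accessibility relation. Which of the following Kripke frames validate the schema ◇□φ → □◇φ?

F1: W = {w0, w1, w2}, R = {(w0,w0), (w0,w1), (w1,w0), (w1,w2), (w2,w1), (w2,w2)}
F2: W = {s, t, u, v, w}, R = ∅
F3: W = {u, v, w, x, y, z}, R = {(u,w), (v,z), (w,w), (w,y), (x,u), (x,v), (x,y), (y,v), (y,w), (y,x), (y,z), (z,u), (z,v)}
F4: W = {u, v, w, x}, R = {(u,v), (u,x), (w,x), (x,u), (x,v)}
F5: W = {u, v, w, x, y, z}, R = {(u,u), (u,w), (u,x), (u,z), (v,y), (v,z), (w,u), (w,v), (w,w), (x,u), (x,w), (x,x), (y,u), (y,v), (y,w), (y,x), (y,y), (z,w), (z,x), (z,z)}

F1, F2

This is the axiom for convergence; its first-order frame correspondent is ∀x ∀y ∀z (Rxy ∧ Rxz → ∃w (Ryw ∧ Rzw)).
F1: ✓.
F2: ✓.
F3: fails — Rxu and Rxv but u and v have no common successor.
F4: fails — Ruv and Ruv but v and v have no common successor.
F5: fails — Rwv and Rww but v and w have no common successor.
Valid on: F1, F2.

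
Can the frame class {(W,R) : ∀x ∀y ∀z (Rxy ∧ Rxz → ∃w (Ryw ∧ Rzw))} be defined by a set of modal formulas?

Yes: it is convergence, defined by the .2 schema ◇□p → □◇p.
Suppose ◇□p→□◇p is valid. Take Rxy, Rxz and set V(p)={w : Ryw}. Then □p at y so ◇□p at x, so □◇p at x, so ◇p at z, giving w with Rzw and Ryw.

Yes — defined by ◇□p → □◇p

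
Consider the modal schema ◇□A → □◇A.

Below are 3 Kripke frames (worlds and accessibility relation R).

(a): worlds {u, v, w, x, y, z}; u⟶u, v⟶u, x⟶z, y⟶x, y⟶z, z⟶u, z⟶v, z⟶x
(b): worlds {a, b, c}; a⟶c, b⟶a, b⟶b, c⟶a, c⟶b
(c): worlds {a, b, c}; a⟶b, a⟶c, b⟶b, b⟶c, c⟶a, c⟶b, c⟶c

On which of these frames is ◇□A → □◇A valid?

The schema corresponds to convergence: ∀x ∀y ∀z (Rxy ∧ Rxz → ∃w (Ryw ∧ Rzw)).
(a): fails — Ryx and Ryz but x and z have no common successor.
(b): fails — Rbb and Rba but b and a have no common successor.
(c): ✓.

(c)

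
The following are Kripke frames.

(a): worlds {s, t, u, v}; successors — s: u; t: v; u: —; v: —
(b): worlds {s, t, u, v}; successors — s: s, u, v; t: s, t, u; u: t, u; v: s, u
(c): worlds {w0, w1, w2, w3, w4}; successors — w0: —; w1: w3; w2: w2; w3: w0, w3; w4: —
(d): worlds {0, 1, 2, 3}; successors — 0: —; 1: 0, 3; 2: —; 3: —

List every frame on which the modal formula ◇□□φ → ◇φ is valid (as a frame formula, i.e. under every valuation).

This is the axiom for a generalized confluence (Geach) condition; its first-order frame correspondent is ∀x ∀y (xRy → ∃w (yR²w ∧ xRw)).
(a): fails — sRu but no w with uR²w and sRw.
(b): satisfies the condition.
(c): fails — w3Rw0 but no w with w0R²w and w3Rw.
(d): fails — 1R0 but no w with 0R²w and 1Rw.
Valid on: (b).

(b)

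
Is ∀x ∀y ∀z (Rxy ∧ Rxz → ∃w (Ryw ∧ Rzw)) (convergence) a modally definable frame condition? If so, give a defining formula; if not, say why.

The condition is convergence. A defining modal formula is ◇□r → □◇r.

Yes — defined by ◇□r → □◇r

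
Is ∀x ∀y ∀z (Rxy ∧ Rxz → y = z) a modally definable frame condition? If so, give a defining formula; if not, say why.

This is a Sahlqvist condition; the CD axiom ◇p → □p defines it.
Suppose ◇p→□p is valid. Take Rxy, Rxz and set V(p)={y}. Then ◇p at x, so □p at x, so p at z, i.e. z=y.

Definable; ◇p → □p defines it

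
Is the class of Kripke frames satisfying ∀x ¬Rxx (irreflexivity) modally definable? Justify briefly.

No

If a class were modally definable it would be closed under surjective bounded morphisms (Goldblatt–Thomason).
The 3-cycle (worlds w0,w1,w2 with w0→w1→w2→w0) is irreflexive, and the map sending every world to a single reflexive point • is a surjective bounded morphism (forth: every edge maps to (•,•); back: every world has a successor). So any modal formula valid on the 3-cycle is also valid on the reflexive point, which is not irreflexive.
Hence irreflexivity is not modally definable.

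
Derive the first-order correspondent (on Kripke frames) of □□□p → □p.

This is a Sahlqvist (Geach-type) schema ◇^0□^3p → □^1◇^0p.
Minimal-valuation argument: fix x; take any y with xR^0y and any z with xR^1z. Set V(p) to the set of worlds R-reachable from y in exactly 3 steps. Then □^3p holds at y, so the antecedent holds at x; validity forces ◇^0p at z, giving a w with zR^0w and yR^3w.
First-order correspondent: ∀x ∀z (xRz → ∃w (xR³w ∧ z = w)).

∀x ∀z (xRz → ∃w (xR³w ∧ z = w))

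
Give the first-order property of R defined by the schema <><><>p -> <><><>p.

forall x forall y (x R^3 y -> exists w (y = w & x R^3 w))

This is a Sahlqvist (Geach-type) schema ◇^3□^0p → □^0◇^3p.
First-order correspondent: forall x forall y (x R^3 y -> exists w (y = w & x R^3 w)).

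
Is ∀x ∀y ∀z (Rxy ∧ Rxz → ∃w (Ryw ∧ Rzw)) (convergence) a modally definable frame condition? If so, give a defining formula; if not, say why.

The condition is convergence. A defining modal formula is ◇□p → □◇p.

Definable; ◇□p → □◇p defines it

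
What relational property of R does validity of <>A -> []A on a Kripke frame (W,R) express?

This schema is the CD axiom.
Its frame correspondent is partial functionality — forall x forall y forall z (Rxy & Rxz -> y = z).

Partial functionality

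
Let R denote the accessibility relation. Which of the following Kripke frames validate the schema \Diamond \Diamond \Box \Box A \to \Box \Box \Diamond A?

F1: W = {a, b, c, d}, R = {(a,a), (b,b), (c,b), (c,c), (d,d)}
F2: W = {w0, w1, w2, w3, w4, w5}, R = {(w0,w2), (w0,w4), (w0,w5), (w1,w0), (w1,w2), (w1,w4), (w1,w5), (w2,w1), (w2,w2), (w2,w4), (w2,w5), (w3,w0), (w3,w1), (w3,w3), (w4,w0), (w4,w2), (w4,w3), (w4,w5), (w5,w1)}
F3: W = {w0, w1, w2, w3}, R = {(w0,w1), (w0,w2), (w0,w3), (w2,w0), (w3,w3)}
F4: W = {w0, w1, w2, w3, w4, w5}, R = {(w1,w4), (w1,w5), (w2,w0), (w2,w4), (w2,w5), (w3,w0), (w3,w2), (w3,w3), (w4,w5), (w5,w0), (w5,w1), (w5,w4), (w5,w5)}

F1

Frame correspondent (Sahlqvist): \forall x \forall y \forall z ((x R^2 y \wedge x R^2 z) \to \exists w (y R^2 w \wedge zRw)) — i.e. a generalized confluence (Geach) condition.
F1: ✓.
F2: fails — w0R²w5, w0R²w5 but no w with w5R²w and w5Rw.
F3: fails — w2R²w1, w2R²w1 but no w with w1R²w and w1Rw.
F4: fails — w1R²w0, w1R²w0 but no w with w0R²w and w0Rw.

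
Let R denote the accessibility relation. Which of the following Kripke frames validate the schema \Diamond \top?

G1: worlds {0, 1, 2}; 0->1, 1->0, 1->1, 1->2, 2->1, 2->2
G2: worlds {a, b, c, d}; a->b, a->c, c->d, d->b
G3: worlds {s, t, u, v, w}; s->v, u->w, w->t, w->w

G1

Frame correspondent (Sahlqvist): \forall x \exists y Rxy — i.e. seriality.
G1: ✓.
G2: fails — world b has no successor.
G3: fails — world t has no successor.
Valid on: G1.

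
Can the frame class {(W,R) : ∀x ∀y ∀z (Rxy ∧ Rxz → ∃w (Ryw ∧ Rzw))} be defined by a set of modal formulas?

Yes — defined by ◇□q → □◇q

This is a Sahlqvist condition; the .2 axiom ◇□q → □◇q defines it.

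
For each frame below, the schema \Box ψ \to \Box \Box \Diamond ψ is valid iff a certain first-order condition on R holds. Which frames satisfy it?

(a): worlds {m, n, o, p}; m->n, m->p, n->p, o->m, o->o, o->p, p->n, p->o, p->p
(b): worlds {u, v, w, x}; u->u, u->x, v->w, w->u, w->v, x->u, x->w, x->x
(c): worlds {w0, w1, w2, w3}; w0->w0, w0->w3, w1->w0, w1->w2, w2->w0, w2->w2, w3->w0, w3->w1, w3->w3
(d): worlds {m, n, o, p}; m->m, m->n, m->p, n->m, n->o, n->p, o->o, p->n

This is the axiom for a generalized confluence (Geach) condition; its first-order frame correspondent is \forall x \forall z (x R^2 z \to \exists w (xRw \wedge zRw)).
(a): holds.
(b): fails — vR²u but no t with vRt and uRt.
(c): holds.
(d): fails — mR²o but no w with mRw and oRw.

(a), (c)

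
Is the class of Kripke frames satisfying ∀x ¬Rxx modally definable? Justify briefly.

Any modally definable frame class is closed under surjective bounded morphisms.
The 5-cycle (worlds w0,w1,w2,w3,w4 with w0→w1→w2→w3→w4→w0) is irreflexive, and the map sending every world to a single reflexive point • is a surjective bounded morphism (forth: every edge maps to (•,•); back: every world has a successor). So any modal formula valid on the 5-cycle is also valid on the reflexive point, which is not irreflexive.
So no modal formula (or set of formulas) defines exactly the irreflexive frames.

Not modally definable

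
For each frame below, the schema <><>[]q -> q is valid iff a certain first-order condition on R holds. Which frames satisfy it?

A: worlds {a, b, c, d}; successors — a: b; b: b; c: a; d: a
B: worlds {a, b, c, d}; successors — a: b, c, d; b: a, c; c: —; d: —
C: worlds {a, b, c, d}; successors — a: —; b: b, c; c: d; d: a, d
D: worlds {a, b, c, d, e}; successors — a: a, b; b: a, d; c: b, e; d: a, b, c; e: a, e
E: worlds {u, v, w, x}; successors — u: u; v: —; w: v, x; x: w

none

The schema corresponds to a generalized confluence (Geach) condition: forall x forall y (x R^2 y -> exists w (yRw & x = w)).
A: fails — aR²b but no w with bRw and a=w.
B: fails — aR²a but no w with aRw and a=w.
C: fails — bR²c but no w with cRw and b=w.
D: fails — bR²b but no w with bRw and b=w.
E: fails — wR²w but no t with wRt and w=t.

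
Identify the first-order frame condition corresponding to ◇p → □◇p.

The Euclidean property

Suppose ◇p→□◇p is valid. Take Rxy, Rxz and set V(p)={y}. Then ◇p at x, so □◇p at x, so ◇p at z, so some w with Rzw has p; w=y, i.e. Rzy. By symmetry of the argument, Ryz.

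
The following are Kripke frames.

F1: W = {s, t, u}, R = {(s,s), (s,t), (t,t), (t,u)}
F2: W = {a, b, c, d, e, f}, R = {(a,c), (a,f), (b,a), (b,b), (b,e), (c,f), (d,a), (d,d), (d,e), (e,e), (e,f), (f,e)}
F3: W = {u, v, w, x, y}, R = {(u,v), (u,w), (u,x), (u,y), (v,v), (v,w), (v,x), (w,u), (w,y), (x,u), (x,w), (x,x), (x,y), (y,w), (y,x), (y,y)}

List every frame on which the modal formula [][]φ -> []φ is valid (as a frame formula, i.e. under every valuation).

Frame correspondent (Sahlqvist): forall x forall y (Rxy -> exists z (Rxz & Rzy)) — i.e. density.
F1: condition met.
F2: fails — Rcf but no z with Rcz and Rzf.
F3: fails — Rwu but no z with Rwz and Rzu.

F1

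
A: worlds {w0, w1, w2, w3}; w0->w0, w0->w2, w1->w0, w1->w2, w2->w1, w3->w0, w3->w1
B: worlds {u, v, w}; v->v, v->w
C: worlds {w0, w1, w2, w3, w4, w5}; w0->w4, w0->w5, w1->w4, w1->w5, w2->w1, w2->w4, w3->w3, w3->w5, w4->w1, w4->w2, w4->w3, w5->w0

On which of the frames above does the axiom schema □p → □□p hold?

B

The schema corresponds to transitivity: ∀x ∀y ∀z (Rxy ∧ Ryz → Rxz).
A: fails — Rw1w2 and Rw2w1 but not Rw1w1.
B: ✓.
C: fails — Rw1w5 and Rw5w0 but not Rw1w0.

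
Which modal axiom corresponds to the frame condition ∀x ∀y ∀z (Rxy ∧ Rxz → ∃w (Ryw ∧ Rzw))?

◇□r → □◇r

This is convergence; the standard corresponding axiom is .2: ◇□r → □◇r.
Suppose ◇□r→□◇r is valid. Take Rxy, Rxz and set V(r)={w : Ryw}. Then □r at y so ◇□r at x, so □◇r at x, so ◇r at z, giving w with Rzw and Ryw.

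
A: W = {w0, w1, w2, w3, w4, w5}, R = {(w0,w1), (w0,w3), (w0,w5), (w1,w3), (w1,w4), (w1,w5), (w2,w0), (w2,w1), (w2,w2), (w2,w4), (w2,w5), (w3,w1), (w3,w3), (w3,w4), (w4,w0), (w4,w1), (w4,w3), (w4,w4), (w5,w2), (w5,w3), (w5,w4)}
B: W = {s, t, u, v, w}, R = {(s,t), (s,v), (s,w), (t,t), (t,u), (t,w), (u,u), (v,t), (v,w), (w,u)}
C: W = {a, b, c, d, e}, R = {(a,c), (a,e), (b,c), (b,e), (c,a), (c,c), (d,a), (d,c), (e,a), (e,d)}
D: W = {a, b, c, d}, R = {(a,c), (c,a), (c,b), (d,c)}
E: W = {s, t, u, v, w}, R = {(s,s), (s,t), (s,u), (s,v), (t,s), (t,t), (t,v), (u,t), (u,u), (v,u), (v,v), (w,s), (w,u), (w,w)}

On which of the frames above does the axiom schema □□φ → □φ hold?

E

This is the axiom for density; its first-order frame correspondent is ∀x ∀y (Rxy → ∃z (Rxz ∧ Rzy)).
A: fails — Rw1w5 but no z with Rw1z and Rzw5.
B: fails — Rsv but no z with Rsz and Rzv.
C: fails — Rae but no z with Raz and Rze.
D: fails — Rac but no z with Raz and Rzc.
E: holds.
Valid on: E.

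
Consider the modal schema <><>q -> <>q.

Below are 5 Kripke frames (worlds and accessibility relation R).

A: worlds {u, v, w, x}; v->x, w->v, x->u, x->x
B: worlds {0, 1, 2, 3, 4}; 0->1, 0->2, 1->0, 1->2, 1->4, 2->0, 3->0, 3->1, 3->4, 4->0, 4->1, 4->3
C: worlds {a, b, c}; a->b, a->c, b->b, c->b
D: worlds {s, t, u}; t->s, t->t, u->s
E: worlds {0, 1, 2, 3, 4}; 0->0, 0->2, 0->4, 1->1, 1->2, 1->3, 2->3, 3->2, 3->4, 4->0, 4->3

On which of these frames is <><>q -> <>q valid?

C, D

The schema corresponds to transitivity: forall x forall y forall z (Rxy & Ryz -> Rxz).
A: fails — Rvx and Rxu but not Rvu.
B: fails — R10 and R01 but not R11.
C: satisfies the condition.
D: satisfies the condition.
E: fails — R34 and R40 but not R30.
Valid on: C, D.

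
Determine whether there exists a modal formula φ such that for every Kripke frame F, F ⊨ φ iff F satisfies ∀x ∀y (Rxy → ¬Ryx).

No

Any modally definable frame class is closed under surjective bounded morphisms.
The 4-cycle (worlds 0,1,2,3 with 0→1→2→3→0) is asymmetric. Mapping every world to a single reflexive point • is a surjective bounded morphism, and the reflexive point is not asymmetric (R•• but asymmetry requires ¬R••).
So the class is not modally definable.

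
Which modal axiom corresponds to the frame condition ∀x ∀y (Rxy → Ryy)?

□(□ψ → ψ)

This is shift-reflexivity; the standard corresponding axiom is T□: □(□ψ → ψ).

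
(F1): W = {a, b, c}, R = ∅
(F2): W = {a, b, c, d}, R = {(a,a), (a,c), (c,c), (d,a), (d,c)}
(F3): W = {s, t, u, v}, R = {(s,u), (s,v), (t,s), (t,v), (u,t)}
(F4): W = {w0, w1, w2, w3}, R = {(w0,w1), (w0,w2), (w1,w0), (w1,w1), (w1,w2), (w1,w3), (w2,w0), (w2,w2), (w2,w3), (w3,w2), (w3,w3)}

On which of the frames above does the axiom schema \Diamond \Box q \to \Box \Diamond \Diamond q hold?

(F1), (F2), (F4)

This is the axiom for a generalized confluence (Geach) condition; its first-order frame correspondent is \forall x \forall y \forall z ((xRy \wedge xRz) \to \exists w (yRw \wedge z R^2 w)).
(F1): ✓.
(F2): ✓.
(F3): fails — sRu, sRu but no w with uRw and uR²w.
(F4): ✓.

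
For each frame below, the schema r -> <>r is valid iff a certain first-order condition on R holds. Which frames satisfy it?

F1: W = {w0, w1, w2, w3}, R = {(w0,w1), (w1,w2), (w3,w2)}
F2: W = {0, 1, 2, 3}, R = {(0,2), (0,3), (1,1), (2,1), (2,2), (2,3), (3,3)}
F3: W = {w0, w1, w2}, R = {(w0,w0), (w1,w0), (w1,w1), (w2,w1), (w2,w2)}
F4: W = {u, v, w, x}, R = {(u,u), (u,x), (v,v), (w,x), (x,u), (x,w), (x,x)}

F3

This is the axiom for reflexivity; its first-order frame correspondent is forall x Rxx.
F1: fails — world w0 does not see itself.
F2: fails — world 0 does not see itself.
F3: holds.
F4: fails — world w does not see itself.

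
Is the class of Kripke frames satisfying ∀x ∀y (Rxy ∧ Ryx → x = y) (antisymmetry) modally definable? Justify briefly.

If a class were modally definable it would be closed under surjective bounded morphisms (Goldblatt–Thomason).
The 8-cycle (worlds w0,w1,w2,w3,w4,w5,w6,w7 with w0→w1→w2→w3→w4→w5→w6→w7→w0) is antisymmetric. Sending even-indexed worlds to • and odd-indexed worlds to ∘ is a surjective bounded morphism onto the two-world frame with •↔∘, which is not antisymmetric.
So the class is not modally definable.

Not modally definable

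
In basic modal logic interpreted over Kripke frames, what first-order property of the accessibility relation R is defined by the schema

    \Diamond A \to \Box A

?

partial functionality: \forall x \forall y \forall z (Rxy \wedge Rxz \to y = z)

This schema is the CD axiom.
It corresponds to partial functionality: \forall x \forall y \forall z (Rxy \wedge Rxz \to y = z).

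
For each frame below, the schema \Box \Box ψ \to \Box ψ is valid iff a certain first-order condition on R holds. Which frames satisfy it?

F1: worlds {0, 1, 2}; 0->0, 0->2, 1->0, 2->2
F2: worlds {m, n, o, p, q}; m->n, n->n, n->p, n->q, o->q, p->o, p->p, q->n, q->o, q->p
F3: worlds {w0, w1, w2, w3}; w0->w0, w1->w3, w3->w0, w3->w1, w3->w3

Frame correspondent (Sahlqvist): \forall x \forall y (Rxy \to \exists z (Rxz \wedge Rzy)) — i.e. density.
F1: holds.
F2: fails — Roq but no z with Roz and Rzq.
F3: holds.
Valid on: F1, F3.

F1, F3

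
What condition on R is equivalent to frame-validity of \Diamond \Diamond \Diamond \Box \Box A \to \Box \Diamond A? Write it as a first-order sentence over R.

\forall x \forall y \forall z ((x R^3 y \wedge xRz) \to \exists w (y R^2 w \wedge zRw))

This is a Sahlqvist (Geach-type) schema ◇^3□^2A → □^1◇^1A.
Minimal-valuation argument: fix x; take any y with xR^3y and any z with xR^1z. Set V(A) to the set of worlds R-reachable from y in exactly 2 steps. Then □^2A holds at y, so the antecedent holds at x; validity forces ◇^1A at z, giving a w with zR^1w and yR^2w.
First-order correspondent: \forall x \forall y \forall z ((x R^3 y \wedge xRz) \to \exists w (y R^2 w \wedge zRw)).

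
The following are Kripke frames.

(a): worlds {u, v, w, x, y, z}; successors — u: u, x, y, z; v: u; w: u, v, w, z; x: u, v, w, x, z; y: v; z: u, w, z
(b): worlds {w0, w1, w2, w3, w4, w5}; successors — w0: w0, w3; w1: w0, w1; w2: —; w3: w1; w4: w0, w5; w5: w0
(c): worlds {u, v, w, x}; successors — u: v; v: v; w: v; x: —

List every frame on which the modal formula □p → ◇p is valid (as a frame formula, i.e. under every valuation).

(a)

Frame correspondent (Sahlqvist): ∀x ∃y Rxy — i.e. seriality.
(a): condition met.
(b): fails — world w2 has no successor.
(c): fails — world x has no successor.
Valid on: (a).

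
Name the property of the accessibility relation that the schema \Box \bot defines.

□⊥ is valid iff no world has any successor (otherwise □⊥ fails at any world with one).
The converse is a direct semantic check.
Frame condition: \forall x \forall y \neg Rxy.

Emptiness of R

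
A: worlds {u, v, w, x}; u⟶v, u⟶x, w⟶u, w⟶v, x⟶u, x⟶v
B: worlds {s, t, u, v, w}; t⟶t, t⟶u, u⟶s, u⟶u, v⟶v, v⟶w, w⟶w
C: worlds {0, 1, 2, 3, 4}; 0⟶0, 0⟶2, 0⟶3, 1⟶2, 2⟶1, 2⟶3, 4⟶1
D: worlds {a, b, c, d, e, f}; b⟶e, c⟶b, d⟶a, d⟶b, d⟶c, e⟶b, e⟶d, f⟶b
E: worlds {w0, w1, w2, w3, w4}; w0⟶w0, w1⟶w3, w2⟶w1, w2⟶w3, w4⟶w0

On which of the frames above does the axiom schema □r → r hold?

none

The schema corresponds to reflexivity: ∀x Rxx.
A: fails — world u does not see itself.
B: fails — world s does not see itself.
C: fails — world 1 does not see itself.
D: fails — world a does not see itself.
E: fails — world w1 does not see itself.
Valid on no frame.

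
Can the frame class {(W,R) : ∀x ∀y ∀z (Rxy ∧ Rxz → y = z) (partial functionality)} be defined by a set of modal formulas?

Yes — defined by ◇p → □p

The condition is partial functionality. A defining modal formula is ◇p → □p.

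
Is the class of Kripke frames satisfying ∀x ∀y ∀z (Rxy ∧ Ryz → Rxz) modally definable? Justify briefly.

This is a Sahlqvist condition; the 4 axiom □r → □□r defines it.
Suppose □r→□□r is valid. Take Rxy, Ryz and set V(r)={w : Rxw}. Then □r at x, so □□r at x, so □r at y, so r at z, i.e. Rxz.

Yes, by □r → □□r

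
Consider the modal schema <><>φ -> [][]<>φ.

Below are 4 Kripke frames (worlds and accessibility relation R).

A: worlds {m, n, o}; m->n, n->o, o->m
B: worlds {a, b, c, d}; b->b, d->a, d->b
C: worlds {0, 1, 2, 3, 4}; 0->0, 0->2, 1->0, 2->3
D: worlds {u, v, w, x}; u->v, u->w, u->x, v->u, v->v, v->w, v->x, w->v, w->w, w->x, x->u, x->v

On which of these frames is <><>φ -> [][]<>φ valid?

This is the axiom for a generalized confluence (Geach) condition; its first-order frame correspondent is forall x forall y forall z ((x R^2 y & x R^2 z) -> exists w (y = w & zRw)).
A: fails — mR²o, mR²o but no w with o=w and oRw.
B: ✓.
C: fails — 0R²0, 0R²2 but no w with 0=w and 2Rw.
D: fails — uR²u, uR²u but no t with u=t and uRt.

B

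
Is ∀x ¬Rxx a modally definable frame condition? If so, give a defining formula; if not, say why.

Not definable by any modal formula

Modal frame validity is preserved under surjective bounded morphisms.
The 3-cycle (worlds s,t,u with s→t→u→s) is irreflexive, and the map sending every world to a single reflexive point • is a surjective bounded morphism (forth: every edge maps to (•,•); back: every world has a successor). So any modal formula valid on the 3-cycle is also valid on the reflexive point, which is not irreflexive.
So the class is not modally definable.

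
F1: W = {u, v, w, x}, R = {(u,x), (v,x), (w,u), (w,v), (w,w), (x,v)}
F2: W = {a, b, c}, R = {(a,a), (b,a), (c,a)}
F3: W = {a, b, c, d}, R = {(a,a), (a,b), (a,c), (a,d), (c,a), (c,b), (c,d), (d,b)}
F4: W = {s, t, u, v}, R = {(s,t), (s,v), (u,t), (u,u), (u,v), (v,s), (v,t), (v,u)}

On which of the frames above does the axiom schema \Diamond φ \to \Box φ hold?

This is the axiom for partial functionality; its first-order frame correspondent is \forall x \forall y \forall z (Rxy \wedge Rxz \to y = z).
F1: fails — w sees both u and v.
F2: condition met.
F3: fails — a sees both a and b.
F4: fails — s sees both t and v.
Valid on: F2.

F2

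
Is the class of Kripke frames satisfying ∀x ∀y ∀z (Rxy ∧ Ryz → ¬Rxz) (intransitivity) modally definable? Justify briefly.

No — not modally definable

Modal frame validity is preserved under surjective bounded morphisms.
The 7-cycle (worlds s,t,u,v,w,x,y with s→t→u→v→w→x→y→s) is intransitive. Mapping every world to a single reflexive point • is a surjective bounded morphism; the reflexive point is not intransitive (R••∧R•• but R••).
So the class is not modally definable.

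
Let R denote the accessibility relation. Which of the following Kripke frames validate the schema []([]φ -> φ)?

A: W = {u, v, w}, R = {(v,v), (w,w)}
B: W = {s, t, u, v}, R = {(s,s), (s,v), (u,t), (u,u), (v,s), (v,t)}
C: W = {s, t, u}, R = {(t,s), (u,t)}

A

Frame correspondent (Sahlqvist): forall x forall y (Rxy -> Ryy) — i.e. shift-reflexivity.
A: ✓.
B: fails — Rut but not Rtt.
C: fails — Rts but not Rss.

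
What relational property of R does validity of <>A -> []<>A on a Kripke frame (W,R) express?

Suppose ◇A→□◇A is valid. Take Rxy, Rxz and set V(A)={y}. Then ◇A at x, so □◇A at x, so ◇A at z, so some w with Rzw has A; w=y, i.e. Rzy. By symmetry of the argument, Ryz.
The converse is a direct semantic check.
Frame condition: forall x forall y forall z (Rxy & Rxz -> Ryz).

The Euclidean property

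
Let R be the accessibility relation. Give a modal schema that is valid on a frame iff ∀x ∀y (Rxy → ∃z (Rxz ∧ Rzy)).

□□p → □p

This is density; the standard corresponding axiom is C4: □□p → □p.
Suppose □□p→□p is valid. Take Rxy and set V(p)={w : xR²w}. Then □□p at x, so □p at x, so p at y, i.e. ∃z(Rxz∧Rzy).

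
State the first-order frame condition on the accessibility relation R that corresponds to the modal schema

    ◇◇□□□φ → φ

∀x ∀y (xR²y → ∃w (yR³w ∧ x = w))

This is a Sahlqvist (Geach-type) schema ◇^2□^3φ → □^0◇^0φ.
First-order correspondent: ∀x ∀y (xR²y → ∃w (yR³w ∧ x = w)).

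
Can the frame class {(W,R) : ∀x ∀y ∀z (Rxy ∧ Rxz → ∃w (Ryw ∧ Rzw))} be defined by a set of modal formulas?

This is a Sahlqvist condition; the .2 axiom ◇□r → □◇r defines it.
Suppose ◇□r→□◇r is valid. Take Rxy, Rxz and set V(r)={w : Ryw}. Then □r at y so ◇□r at x, so □◇r at x, so ◇r at z, giving w with Rzw and Ryw.

Definable; ◇□r → □◇r defines it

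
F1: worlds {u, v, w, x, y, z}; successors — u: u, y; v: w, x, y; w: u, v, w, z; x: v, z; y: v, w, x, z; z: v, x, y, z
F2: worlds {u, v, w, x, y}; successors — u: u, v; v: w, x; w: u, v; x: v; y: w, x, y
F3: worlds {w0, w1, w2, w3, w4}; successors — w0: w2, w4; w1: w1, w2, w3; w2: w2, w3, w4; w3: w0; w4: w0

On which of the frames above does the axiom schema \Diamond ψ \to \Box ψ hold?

The schema corresponds to partial functionality: \forall x \forall y \forall z (Rxy \wedge Rxz \to y = z).
F1: fails — u sees both u and y.
F2: fails — u sees both u and v.
F3: fails — w0 sees both w2 and w4.

none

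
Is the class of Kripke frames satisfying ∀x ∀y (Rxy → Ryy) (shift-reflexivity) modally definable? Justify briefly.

This is a Sahlqvist condition; the T□ axiom □(□p → p) defines it.
Suppose □(□p→p) is valid. Take Rxy and set V(p)={w : Ryw}. Then at y, □p holds; since □(□p→p) at x, □p→p at y, so p at y, i.e. Ryy.

Yes — defined by □(□p → p)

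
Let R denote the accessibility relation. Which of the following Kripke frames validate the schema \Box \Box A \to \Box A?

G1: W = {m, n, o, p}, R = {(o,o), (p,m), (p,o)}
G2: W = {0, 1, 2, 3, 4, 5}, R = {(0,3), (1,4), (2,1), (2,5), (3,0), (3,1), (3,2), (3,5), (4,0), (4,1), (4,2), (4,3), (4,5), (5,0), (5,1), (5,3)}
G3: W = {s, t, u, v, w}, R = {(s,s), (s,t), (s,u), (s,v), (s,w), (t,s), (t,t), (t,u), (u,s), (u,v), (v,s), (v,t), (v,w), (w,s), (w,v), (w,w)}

Frame correspondent (Sahlqvist): \forall x \forall y (Rxy \to \exists z (Rxz \wedge Rzy)) — i.e. density.
G1: fails — Rpm but no z with Rpz and Rzm.
G2: fails — R32 but no z with R3z and Rz2.
G3: condition met.
Valid on: G3.

G3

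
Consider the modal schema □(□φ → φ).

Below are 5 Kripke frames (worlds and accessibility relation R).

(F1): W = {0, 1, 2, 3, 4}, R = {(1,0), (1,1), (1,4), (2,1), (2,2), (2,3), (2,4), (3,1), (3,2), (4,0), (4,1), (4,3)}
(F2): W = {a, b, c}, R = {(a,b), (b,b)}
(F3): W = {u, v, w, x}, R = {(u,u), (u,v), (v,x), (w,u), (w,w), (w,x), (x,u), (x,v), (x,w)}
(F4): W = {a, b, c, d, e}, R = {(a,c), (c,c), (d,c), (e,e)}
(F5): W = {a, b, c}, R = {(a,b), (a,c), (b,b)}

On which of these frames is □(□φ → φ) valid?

Frame correspondent (Sahlqvist): ∀x ∀y (Rxy → Ryy) — i.e. shift-reflexivity.
(F1): fails — R10 but not R00.
(F2): holds.
(F3): fails — Ruv but not Rvv.
(F4): holds.
(F5): fails — Rac but not Rcc.
Valid on: (F2), (F4).

(F2), (F4)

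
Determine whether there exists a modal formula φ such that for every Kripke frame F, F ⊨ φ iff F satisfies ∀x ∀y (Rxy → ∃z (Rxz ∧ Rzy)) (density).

Yes — defined by □□q → □q

The condition is density. A defining modal formula is □□q → □q.
Suppose □□q→□q is valid. Take Rxy and set V(q)={w : xR²w}. Then □□q at x, so □q at x, so q at y, i.e. ∃z(Rxz∧Rzy).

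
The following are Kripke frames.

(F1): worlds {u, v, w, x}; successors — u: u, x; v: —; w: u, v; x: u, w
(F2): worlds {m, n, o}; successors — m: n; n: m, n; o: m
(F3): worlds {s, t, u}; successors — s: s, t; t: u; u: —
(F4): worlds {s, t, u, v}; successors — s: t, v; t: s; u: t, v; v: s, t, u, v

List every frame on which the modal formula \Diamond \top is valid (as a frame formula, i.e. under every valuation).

(F2), (F4)

This is the axiom for seriality; its first-order frame correspondent is \forall x \exists y Rxy.
(F1): fails — world v has no successor.
(F2): ✓.
(F3): fails — world u has no successor.
(F4): ✓.
Valid on: (F2), (F4).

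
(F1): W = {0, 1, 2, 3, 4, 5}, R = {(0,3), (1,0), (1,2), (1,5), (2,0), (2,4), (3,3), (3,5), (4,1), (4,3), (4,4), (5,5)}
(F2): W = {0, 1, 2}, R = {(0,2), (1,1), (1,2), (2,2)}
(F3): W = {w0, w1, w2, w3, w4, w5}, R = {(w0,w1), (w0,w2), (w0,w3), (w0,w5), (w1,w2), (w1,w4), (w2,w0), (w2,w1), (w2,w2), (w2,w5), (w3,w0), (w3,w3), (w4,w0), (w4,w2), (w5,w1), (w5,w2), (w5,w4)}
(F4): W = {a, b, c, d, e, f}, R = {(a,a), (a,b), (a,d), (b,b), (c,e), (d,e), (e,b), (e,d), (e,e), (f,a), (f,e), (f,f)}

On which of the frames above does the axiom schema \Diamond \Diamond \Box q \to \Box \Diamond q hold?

(F2)

The schema corresponds to a generalized confluence (Geach) condition: \forall x \forall y \forall z ((x R^2 y \wedge xRz) \to \exists w (yRw \wedge zRw)).
(F1): fails — 1R²0, 1R2 but no w with 0Rw and 2Rw.
(F2): ✓.
(F3): fails — w0R²w1, w0Rw3 but no w with w1Rw and w3Rw.
(F4): fails — aR²a, aRd but no w with aRw and dRw.
Valid on: (F2).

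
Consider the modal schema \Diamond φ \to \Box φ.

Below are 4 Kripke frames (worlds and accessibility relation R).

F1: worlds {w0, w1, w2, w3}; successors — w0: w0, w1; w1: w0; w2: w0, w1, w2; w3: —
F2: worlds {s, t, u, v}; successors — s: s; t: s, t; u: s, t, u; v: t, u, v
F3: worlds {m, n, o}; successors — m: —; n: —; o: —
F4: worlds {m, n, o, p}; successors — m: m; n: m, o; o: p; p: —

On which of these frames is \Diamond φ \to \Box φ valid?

The schema corresponds to partial functionality: \forall x \forall y \forall z (Rxy \wedge Rxz \to y = z).
F1: fails — w0 sees both w0 and w1.
F2: fails — t sees both s and t.
F3: condition met.
F4: fails — n sees both m and o.

F3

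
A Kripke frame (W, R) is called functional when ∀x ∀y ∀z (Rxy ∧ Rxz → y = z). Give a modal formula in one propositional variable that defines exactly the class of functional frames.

This is partial functionality; the standard corresponding axiom is CD: ◇r → □r.
Suppose ◇r→□r is valid. Take Rxy, Rxz and set V(r)={y}. Then ◇r at x, so □r at x, so r at z, i.e. z=y.

◇r → □r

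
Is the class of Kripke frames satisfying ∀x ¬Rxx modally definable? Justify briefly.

No — not modally definable

If a class were modally definable it would be closed under surjective bounded morphisms (Goldblatt–Thomason).
The 4-cycle (worlds 0,1,2,3 with 0→1→2→3→0) is irreflexive, and the map sending every world to a single reflexive point • is a surjective bounded morphism (forth: every edge maps to (•,•); back: every world has a successor). So any modal formula valid on the 4-cycle is also valid on the reflexive point, which is not irreflexive.
So no modal formula (or set of formulas) defines exactly the irreflexive frames.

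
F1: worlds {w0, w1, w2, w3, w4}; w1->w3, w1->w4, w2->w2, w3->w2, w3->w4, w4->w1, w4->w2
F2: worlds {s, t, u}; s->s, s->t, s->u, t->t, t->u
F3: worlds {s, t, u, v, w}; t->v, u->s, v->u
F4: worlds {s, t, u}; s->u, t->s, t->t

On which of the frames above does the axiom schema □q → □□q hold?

F2

Frame correspondent (Sahlqvist): ∀x ∀y ∀z (Rxy ∧ Ryz → Rxz) — i.e. transitivity.
F1: fails — Rw1w3 and Rw3w2 but not Rw1w2.
F2: condition met.
F3: fails — Rvu and Rus but not Rvs.
F4: fails — Rts and Rsu but not Rtu.
Valid on: F2.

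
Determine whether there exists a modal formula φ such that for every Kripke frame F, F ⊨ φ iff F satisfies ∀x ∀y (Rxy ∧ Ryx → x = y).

Not definable by any modal formula

Any modally definable frame class is closed under surjective bounded morphisms.
The 6-cycle (worlds w0,w1,w2,w3,w4,w5 with w0→w1→w2→w3→w4→w5→w0) is antisymmetric. Sending even-indexed worlds to • and odd-indexed worlds to ∘ is a surjective bounded morphism onto the two-world frame with •↔∘, which is not antisymmetric.
So no modal formula (or set of formulas) defines exactly the antisymmetric frames.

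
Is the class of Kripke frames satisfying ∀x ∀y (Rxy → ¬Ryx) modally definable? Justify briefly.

If a class were modally definable it would be closed under surjective bounded morphisms (Goldblatt–Thomason).
The 3-cycle (worlds 0,1,2 with 0→1→2→0) is asymmetric. Mapping every world to a single reflexive point • is a surjective bounded morphism, and the reflexive point is not asymmetric (R•• but asymmetry requires ¬R••).
Hence asymmetry is not modally definable.

Not modally definable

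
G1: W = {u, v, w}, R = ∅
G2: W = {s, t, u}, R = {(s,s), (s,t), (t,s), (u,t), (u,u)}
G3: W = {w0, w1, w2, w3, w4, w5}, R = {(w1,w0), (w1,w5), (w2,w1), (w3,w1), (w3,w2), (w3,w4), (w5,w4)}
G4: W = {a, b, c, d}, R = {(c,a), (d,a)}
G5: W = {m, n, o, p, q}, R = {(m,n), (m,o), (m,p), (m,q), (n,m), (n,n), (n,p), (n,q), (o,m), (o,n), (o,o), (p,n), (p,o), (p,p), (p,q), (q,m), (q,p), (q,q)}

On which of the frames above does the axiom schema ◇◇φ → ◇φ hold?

The schema corresponds to transitivity: ∀x ∀y ∀z (Rxy ∧ Ryz → Rxz).
G1: condition met.
G2: fails — Rut and Rts but not Rus.
G3: fails — Rw1w5 and Rw5w4 but not Rw1w4.
G4: condition met.
G5: fails — Rom and Rmq but not Roq.
Valid on: G1, G4.

G1, G4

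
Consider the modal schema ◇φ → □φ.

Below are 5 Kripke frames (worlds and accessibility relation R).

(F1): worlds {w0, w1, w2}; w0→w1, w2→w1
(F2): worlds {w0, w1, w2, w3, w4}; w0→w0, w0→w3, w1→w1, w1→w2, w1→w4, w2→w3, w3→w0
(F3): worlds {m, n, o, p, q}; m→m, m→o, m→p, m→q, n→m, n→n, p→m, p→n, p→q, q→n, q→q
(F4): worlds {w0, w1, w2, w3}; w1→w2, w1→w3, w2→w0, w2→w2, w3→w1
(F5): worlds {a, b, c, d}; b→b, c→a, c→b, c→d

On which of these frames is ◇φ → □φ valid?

Frame correspondent (Sahlqvist): ∀x ∀y ∀z (Rxy ∧ Rxz → y = z) — i.e. partial functionality.
(F1): satisfies the condition.
(F2): fails — w0 sees both w0 and w3.
(F3): fails — m sees both m and o.
(F4): fails — w1 sees both w2 and w3.
(F5): fails — c sees both a and b.

(F1)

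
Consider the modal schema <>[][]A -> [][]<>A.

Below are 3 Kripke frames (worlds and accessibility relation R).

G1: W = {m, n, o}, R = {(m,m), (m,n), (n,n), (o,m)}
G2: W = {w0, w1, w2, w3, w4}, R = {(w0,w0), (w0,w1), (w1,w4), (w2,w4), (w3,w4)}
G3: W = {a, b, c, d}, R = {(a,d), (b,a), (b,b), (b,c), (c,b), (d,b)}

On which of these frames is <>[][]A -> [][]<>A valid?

The schema corresponds to a generalized confluence (Geach) condition: forall x forall y forall z ((xRy & x R^2 z) -> exists w (y R^2 w & zRw)).
G1: satisfies the condition.
G2: fails — w0Rw0, w0R²w4 but no w with w0R²w and w4Rw.
G3: fails — bRa, bR²a but no w with aR²w and aRw.

G1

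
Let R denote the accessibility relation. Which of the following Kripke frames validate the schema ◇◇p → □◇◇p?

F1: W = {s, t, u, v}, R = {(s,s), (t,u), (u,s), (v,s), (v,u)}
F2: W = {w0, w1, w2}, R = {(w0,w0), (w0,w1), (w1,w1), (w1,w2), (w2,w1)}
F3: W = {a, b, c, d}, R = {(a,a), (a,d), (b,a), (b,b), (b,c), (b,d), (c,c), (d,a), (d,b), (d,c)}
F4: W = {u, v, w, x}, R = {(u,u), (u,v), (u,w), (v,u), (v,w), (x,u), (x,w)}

The schema corresponds to a generalized confluence (Geach) condition: ∀x ∀y ∀z ((xR²y ∧ xRz) → ∃w (y = w ∧ zR²w)).
F1: ✓.
F2: fails — w0R²w0, w0Rw1 but no w with w0=w and w1R²w.
F3: fails — bR²a, bRc but no w with a=w and cR²w.
F4: fails — uR²u, uRw but no t with u=t and wR²t.
Valid on: F1.

F1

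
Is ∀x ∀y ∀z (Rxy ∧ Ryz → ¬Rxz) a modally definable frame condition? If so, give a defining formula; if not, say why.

Modal frame validity is preserved under surjective bounded morphisms.
The 3-cycle (worlds 0,1,2 with 0→1→2→0) is intransitive. Mapping every world to a single reflexive point • is a surjective bounded morphism; the reflexive point is not intransitive (R••∧R•• but R••).
Hence intransitivity is not modally definable.

No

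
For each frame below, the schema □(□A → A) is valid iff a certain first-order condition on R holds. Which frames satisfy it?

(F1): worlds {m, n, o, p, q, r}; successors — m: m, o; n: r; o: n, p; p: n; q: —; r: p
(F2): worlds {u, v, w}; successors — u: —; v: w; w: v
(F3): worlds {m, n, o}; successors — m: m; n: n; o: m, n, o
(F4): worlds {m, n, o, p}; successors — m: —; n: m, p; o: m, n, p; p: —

The schema corresponds to shift-reflexivity: ∀x ∀y (Rxy → Ryy).
(F1): fails — Rnr but not Rrr.
(F2): fails — Rwv but not Rvv.
(F3): holds.
(F4): fails — Ron but not Rnn.

(F3)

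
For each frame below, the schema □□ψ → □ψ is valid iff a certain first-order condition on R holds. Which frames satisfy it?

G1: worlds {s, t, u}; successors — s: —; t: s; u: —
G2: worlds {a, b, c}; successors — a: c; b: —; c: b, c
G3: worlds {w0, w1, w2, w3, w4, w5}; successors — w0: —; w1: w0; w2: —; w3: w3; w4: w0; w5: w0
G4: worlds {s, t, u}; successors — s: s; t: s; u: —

G2, G4

Frame correspondent (Sahlqvist): ∀x ∀y (Rxy → ∃z (Rxz ∧ Rzy)) — i.e. density.
G1: fails — Rts but no z with Rtz and Rzs.
G2: holds.
G3: fails — Rw4w0 but no z with Rw4z and Rzw0.
G4: holds.
Valid on: G2, G4.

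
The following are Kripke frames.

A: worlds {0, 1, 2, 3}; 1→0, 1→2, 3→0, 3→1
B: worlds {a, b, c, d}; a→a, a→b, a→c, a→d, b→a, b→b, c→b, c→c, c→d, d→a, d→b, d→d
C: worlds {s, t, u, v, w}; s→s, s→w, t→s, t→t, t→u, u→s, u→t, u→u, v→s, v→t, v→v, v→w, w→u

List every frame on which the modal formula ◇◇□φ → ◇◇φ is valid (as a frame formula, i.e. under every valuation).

B, C

Frame correspondent (Sahlqvist): ∀x ∀y (xR²y → ∃w (yRw ∧ xR²w)) — i.e. a generalized confluence (Geach) condition.
A: fails — 3R²0 but no w with 0Rw and 3R²w.
B: holds.
C: holds.
Valid on: B, C.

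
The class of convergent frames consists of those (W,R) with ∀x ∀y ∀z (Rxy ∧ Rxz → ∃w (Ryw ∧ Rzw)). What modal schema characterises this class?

◇□s → □◇s

A defining formula is ◇□s → □◇s (the .2 axiom).
Suppose ◇□s→□◇s is valid. Take Rxy, Rxz and set V(s)={w : Ryw}. Then □s at y so ◇□s at x, so □◇s at x, so ◇s at z, giving w with Rzw and Ryw.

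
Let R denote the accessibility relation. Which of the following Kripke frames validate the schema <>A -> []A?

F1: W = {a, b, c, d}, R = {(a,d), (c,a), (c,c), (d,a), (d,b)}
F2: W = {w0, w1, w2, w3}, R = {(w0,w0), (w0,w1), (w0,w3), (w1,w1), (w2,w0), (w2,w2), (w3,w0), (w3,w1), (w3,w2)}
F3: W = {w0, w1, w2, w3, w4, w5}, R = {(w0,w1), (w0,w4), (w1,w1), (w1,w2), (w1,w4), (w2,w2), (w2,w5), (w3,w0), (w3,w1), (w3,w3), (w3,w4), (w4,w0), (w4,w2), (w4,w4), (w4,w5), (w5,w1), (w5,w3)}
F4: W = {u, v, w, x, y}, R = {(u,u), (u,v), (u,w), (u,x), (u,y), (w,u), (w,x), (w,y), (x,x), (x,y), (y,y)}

none

The schema corresponds to partial functionality: forall x forall y forall z (Rxy & Rxz -> y = z).
F1: fails — c sees both a and c.
F2: fails — w0 sees both w0 and w1.
F3: fails — w0 sees both w1 and w4.
F4: fails — u sees both u and v.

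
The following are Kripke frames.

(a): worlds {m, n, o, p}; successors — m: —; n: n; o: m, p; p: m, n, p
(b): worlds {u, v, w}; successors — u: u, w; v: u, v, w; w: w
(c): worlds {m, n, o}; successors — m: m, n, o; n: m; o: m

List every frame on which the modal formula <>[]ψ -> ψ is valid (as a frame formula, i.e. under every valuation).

(c)

Frame correspondent (Sahlqvist): forall x forall y (Rxy -> Ryx) — i.e. symmetry.
(a): fails — Rom but not Rmo.
(b): fails — Ruw but not Rwu.
(c): satisfies the condition.
Valid on: (c).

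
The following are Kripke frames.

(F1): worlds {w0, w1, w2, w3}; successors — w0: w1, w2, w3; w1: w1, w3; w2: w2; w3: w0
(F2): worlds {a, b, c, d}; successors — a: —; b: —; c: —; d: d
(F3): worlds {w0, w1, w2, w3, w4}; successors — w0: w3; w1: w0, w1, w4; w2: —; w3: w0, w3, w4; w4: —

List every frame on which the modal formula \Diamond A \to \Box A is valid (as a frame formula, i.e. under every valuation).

Frame correspondent (Sahlqvist): \forall x \forall y \forall z (Rxy \wedge Rxz \to y = z) — i.e. partial functionality.
(F1): fails — w0 sees both w1 and w2.
(F2): ✓.
(F3): fails — w1 sees both w0 and w1.
Valid on: (F2).

(F2)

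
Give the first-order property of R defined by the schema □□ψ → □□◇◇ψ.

This is a Sahlqvist (Geach-type) schema ◇^0□^2ψ → □^2◇^2ψ.
Minimal-valuation argument: fix x; take any y with xR^0y and any z with xR^2z. Set V(ψ) to the set of worlds R-reachable from y in exactly 2 steps. Then □^2ψ holds at y, so the antecedent holds at x; validity forces ◇^2ψ at z, giving a w with zR^2w and yR^2w.
First-order correspondent: ∀x ∀z (xR²z → ∃w (xR²w ∧ zR²w)).

∀x ∀z (xR²z → ∃w (xR²w ∧ zR²w))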